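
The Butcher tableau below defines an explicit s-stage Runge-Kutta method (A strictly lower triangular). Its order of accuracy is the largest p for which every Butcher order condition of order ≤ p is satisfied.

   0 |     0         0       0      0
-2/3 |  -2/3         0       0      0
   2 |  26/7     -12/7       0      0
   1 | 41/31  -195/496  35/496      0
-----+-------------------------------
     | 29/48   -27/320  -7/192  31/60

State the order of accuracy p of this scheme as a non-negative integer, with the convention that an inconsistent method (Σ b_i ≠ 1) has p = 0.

b = (29/48, -27/320, -7/192, 31/60)
c = (0, -2/3, 2, 1)
Ac = (0, 0, 8/7, 25/62)
Σ b_i: 29/48·1 + (-27/320)·1 + (-7/192)·1 + 31/60·1 = 1 ✓
b·c: (-27/320)·(-2/3) + (-7/192)·2 + 31/60·1 = 1/2 ✓
b·c²: (-27/320)·4/9 + (-7/192)·4 + 31/60·1 = 1/3 ✓
b·Ac: (-7/192)·8/7 + 31/60·25/62 = 1/6 ✓
b·c³: (-27/320)·(-8/27) + (-7/192)·8 + 31/60·1 = 1/4 ✓
b·(c∘Ac): (-7/192)·16/7 + 31/60·25/62 = 1/8 ✓
b·Ac²: (-7/192)·(-16/21) + 31/60·10/93 = 1/12 ✓
b·A²c: 31/60·5/62 = 1/24 ✓; 4 stages ⇒ order 4.

4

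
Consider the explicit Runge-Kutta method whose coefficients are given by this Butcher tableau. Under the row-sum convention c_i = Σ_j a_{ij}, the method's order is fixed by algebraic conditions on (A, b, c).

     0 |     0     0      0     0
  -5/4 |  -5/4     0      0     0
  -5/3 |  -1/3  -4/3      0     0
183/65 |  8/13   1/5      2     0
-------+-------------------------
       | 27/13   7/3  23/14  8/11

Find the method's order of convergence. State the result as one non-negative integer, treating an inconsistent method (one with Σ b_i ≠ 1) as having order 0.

b = (27/13, 7/3, 23/14, 8/11)
c = (0, -5/4, -5/3, 183/65)
Ac = (0, 0, 5/3, -43/12)
Σ b_i: 27/13·1 + 7/3·1 + 23/14·1 + 8/11·1 = 40723/6006 ≠ 1 ⇒ order 0.

0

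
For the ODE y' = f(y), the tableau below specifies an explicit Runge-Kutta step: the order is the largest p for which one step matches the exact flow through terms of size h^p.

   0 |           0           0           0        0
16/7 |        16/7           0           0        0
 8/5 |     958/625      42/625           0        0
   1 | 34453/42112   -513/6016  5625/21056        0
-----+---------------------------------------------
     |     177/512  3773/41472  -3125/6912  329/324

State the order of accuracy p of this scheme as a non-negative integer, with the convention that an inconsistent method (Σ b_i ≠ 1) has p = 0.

b = (177/512, 3773/41472, -3125/6912, 329/324)
c = (0, 16/7, 8/5, 1)
Ac = (0, 0, 96/625, 153/658)
Σ b_i: 177/512·1 + 3773/41472·1 + (-3125/6912)·1 + 329/324·1 = 1 ✓
b·c: 3773/41472·16/7 + (-3125/6912)·8/5 + 329/324·1 = 1/2 ✓
b·c²: 3773/41472·256/49 + (-3125/6912)·64/25 + 329/324·1 = 1/3 ✓
b·Ac: (-3125/6912)·96/625 + 329/324·153/658 = 1/6 ✓
b·c³: 3773/41472·4096/343 + (-3125/6912)·512/125 + 329/324·1 = 1/4 ✓
b·(c∘Ac): (-3125/6912)·768/3125 + 329/324·153/658 = 1/8 ✓
b·Ac²: (-3125/6912)·1536/4375 + 329/324·549/2303 = 1/12 ✓
b·A²c: 329/324·27/658 = 1/24 ✓; 4 stages ⇒ order 4.

4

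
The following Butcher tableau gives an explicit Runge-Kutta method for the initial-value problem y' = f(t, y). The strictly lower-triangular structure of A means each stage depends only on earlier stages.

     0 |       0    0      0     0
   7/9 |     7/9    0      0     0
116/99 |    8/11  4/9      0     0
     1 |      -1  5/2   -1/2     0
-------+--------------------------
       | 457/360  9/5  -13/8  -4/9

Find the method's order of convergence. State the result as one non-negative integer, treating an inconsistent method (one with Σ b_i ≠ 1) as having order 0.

1

b = (457/360, 9/5, -13/8, -4/9)
c = (0, 7/9, 116/99, 1)
Ac = (0, 0, 28/81, 269/198)
Σ b_i: 457/360·1 + 9/5·1 + (-13/8)·1 + (-4/9)·1 = 1 ✓
b·c: 9/5·7/9 + (-13/8)·116/99 + (-4/9)·1 = -313/330 ≠ 1/2 ⇒ order 1.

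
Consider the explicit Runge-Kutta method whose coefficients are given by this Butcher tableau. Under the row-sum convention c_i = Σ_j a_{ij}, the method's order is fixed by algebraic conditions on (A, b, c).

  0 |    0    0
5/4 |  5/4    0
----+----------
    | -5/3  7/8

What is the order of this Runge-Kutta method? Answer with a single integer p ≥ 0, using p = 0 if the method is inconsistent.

b = (-5/3, 7/8)
c = (0, 5/4)
Σ b_i: (-5/3)·1 + 7/8·1 = -19/24 ≠ 1 ⇒ order 0.

0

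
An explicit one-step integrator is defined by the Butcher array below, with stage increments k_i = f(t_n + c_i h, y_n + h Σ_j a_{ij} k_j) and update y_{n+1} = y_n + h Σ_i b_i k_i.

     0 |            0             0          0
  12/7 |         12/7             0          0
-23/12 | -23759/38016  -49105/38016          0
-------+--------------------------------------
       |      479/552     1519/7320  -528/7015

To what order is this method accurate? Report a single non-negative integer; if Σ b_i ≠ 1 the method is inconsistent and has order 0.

3

b = (479/552, 1519/7320, -528/7015)
c = (0, 12/7, -23/12)
Ac = (0, 0, -7015/3168)
Σ b_i: 479/552·1 + 1519/7320·1 + (-528/7015)·1 = 1 ✓
b·c: 1519/7320·12/7 + (-528/7015)·(-23/12) = 1/2 ✓
b·c²: 1519/7320·144/49 + (-528/7015)·529/144 = 1/3 ✓
b·Ac: (-528/7015)·(-7015/3168) = 1/6 ✓; 3 stages ⇒ order 3.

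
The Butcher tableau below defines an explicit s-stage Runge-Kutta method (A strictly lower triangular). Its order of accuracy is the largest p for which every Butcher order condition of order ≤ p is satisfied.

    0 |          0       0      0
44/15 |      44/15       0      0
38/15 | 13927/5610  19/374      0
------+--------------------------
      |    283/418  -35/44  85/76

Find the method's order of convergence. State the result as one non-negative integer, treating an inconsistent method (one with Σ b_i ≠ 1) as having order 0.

3

b = (283/418, -35/44, 85/76)
c = (0, 44/15, 38/15)
Ac = (0, 0, 38/255)
Σ b_i: 283/418·1 + (-35/44)·1 + 85/76·1 = 1 ✓
b·c: (-35/44)·44/15 + 85/76·38/15 = 1/2 ✓
b·c²: (-35/44)·1936/225 + 85/76·1444/225 = 1/3 ✓
b·Ac: 85/76·38/255 = 1/6 ✓; 3 stages ⇒ order 3.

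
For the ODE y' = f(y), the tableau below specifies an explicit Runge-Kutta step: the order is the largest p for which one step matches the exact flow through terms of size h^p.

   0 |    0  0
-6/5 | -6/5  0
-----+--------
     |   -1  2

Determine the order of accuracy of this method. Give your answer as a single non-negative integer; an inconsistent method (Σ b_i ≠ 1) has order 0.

b = (-1, 2)
c = (0, -6/5)
Σ b_i: (-1)·1 + 2·1 = 1 ✓
b·c: 2·(-6/5) = -12/5 ≠ 1/2 ⇒ order 1.

1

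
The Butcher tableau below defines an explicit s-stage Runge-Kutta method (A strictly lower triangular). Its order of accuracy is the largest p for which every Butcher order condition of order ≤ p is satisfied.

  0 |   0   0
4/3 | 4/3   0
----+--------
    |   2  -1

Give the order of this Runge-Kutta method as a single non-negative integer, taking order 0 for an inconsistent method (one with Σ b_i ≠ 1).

b = (2, -1)
c = (0, 4/3)
Σ b_i: 2·1 + (-1)·1 = 1 ✓
b·c: (-1)·4/3 = -4/3 ≠ 1/2 ⇒ order 1.

1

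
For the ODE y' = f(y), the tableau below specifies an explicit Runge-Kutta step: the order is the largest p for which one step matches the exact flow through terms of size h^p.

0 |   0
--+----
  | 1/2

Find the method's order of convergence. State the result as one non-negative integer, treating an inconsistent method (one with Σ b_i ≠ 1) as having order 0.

0

b = (1/2)
c = (0)
Σ b_i: 1/2·1 = 1/2 ≠ 1 ⇒ order 0.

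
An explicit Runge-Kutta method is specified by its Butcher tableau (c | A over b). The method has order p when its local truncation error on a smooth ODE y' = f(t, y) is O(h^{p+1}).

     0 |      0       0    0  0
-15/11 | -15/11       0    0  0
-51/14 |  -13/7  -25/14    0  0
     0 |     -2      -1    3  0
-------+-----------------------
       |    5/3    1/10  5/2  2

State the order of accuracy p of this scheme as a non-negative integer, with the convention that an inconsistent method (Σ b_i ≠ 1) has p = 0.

0

b = (5/3, 1/10, 5/2, 2)
c = (0, -15/11, -51/14, 0)
Ac = (0, 0, 375/154, -1473/154)
Σ b_i: 5/3·1 + 1/10·1 + 5/2·1 + 2·1 = 94/15 ≠ 1 ⇒ order 0.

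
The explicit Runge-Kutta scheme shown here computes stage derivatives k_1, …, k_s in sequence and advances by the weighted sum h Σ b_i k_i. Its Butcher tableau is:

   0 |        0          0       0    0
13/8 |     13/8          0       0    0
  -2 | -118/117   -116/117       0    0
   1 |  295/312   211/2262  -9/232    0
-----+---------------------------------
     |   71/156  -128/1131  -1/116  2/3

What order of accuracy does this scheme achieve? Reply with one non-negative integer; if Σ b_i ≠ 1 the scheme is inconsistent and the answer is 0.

b = (71/156, -128/1131, -1/116, 2/3)
c = (0, 13/8, -2, 1)
Ac = (0, 0, -29/18, 11/48)
Σ b_i: 71/156·1 + (-128/1131)·1 + (-1/116)·1 + 2/3·1 = 1 ✓
b·c: (-128/1131)·13/8 + (-1/116)·(-2) + 2/3·1 = 1/2 ✓
b·c²: (-128/1131)·169/64 + (-1/116)·4 + 2/3·1 = 1/3 ✓
b·Ac: (-1/116)·(-29/18) + 2/3·11/48 = 1/6 ✓
b·c³: (-128/1131)·2197/512 + (-1/116)·(-8) + 2/3·1 = 1/4 ✓
b·(c∘Ac): (-1/116)·29/9 + 2/3·11/48 = 1/8 ✓
b·Ac²: (-1/116)·(-377/144) + 2/3·35/384 = 1/12 ✓
b·A²c: 2/3·1/16 = 1/24 ✓; 4 stages ⇒ order 4.

4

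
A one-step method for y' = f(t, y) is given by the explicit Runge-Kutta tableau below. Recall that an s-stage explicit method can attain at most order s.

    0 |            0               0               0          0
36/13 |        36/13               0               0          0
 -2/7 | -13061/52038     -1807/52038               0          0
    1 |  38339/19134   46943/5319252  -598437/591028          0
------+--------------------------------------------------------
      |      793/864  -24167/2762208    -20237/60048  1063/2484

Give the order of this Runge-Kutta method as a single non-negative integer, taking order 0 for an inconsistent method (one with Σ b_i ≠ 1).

4

b = (793/864, -24167/2762208, -20237/60048, 1063/2484)
c = (0, 36/13, -2/7, 1)
Ac = (0, 0, -278/2891, 667/2126)
Σ b_i: 793/864·1 + (-24167/2762208)·1 + (-20237/60048)·1 + 1063/2484·1 = 1 ✓
b·c: (-24167/2762208)·36/13 + (-20237/60048)·(-2/7) + 1063/2484·1 = 1/2 ✓
b·c²: (-24167/2762208)·1296/169 + (-20237/60048)·4/49 + 1063/2484·1 = 1/3 ✓
b·Ac: (-20237/60048)·(-278/2891) + 1063/2484·667/2126 = 1/6 ✓
b·c³: (-24167/2762208)·46656/2197 + (-20237/60048)·(-8/343) + 1063/2484·1 = 1/4 ✓
b·(c∘Ac): (-20237/60048)·556/20237 + 1063/2484·667/2126 = 1/8 ✓
b·Ac²: (-20237/60048)·(-10008/37583) + 1063/2484·(-207/13819) = 1/12 ✓
b·A²c: 1063/2484·207/2126 = 1/24 ✓; 4 stages ⇒ order 4.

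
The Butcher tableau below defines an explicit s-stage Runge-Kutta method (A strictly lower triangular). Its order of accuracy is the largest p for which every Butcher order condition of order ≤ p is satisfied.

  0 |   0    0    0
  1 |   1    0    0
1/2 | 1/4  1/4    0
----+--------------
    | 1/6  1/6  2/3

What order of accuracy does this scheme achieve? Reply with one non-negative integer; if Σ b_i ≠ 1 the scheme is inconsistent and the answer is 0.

3

b = (1/6, 1/6, 2/3)
c = (0, 1, 1/2)
Ac = (0, 0, 1/4)
Σ b_i: 1/6·1 + 1/6·1 + 2/3·1 = 1 ✓
b·c: 1/6·1 + 2/3·1/2 = 1/2 ✓
b·c²: 1/6·1 + 2/3·1/4 = 1/3 ✓
b·Ac: 2/3·1/4 = 1/6 ✓; 3 stages ⇒ order 3.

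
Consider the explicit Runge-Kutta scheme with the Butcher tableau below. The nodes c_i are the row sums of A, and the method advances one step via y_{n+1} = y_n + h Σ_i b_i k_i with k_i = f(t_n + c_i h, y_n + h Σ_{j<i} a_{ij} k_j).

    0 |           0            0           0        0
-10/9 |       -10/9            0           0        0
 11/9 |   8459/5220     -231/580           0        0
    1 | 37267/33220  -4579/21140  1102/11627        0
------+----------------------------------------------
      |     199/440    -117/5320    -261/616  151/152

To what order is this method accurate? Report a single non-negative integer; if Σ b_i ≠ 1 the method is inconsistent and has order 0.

b = (199/440, -117/5320, -261/616, 151/152)
c = (0, -10/9, 11/9, 1)
Ac = (0, 0, 77/174, 323/906)
Σ b_i: 199/440·1 + (-117/5320)·1 + (-261/616)·1 + 151/152·1 = 1 ✓
b·c: (-117/5320)·(-10/9) + (-261/616)·11/9 + 151/152·1 = 1/2 ✓
b·c²: (-117/5320)·100/81 + (-261/616)·121/81 + 151/152·1 = 1/3 ✓
b·Ac: (-261/616)·77/174 + 151/152·323/906 = 1/6 ✓
b·c³: (-117/5320)·(-1000/729) + (-261/616)·1331/729 + 151/152·1 = 1/4 ✓
b·(c∘Ac): (-261/616)·847/1566 + 151/152·323/906 = 1/8 ✓
b·Ac²: (-261/616)·(-385/783) + 151/152·(-19/151) = 1/12 ✓
b·A²c: 151/152·19/453 = 1/24 ✓; 4 stages ⇒ order 4.

4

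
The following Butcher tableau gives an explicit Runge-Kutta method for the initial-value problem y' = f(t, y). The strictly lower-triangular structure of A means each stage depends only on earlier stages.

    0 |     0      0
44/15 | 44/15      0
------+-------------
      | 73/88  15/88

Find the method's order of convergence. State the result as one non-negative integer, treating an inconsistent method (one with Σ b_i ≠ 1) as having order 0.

2

b = (73/88, 15/88)
c = (0, 44/15)
Σ b_i: 73/88·1 + 15/88·1 = 1 ✓
b·c: 15/88·44/15 = 1/2 ✓; 2 stages ⇒ order 2.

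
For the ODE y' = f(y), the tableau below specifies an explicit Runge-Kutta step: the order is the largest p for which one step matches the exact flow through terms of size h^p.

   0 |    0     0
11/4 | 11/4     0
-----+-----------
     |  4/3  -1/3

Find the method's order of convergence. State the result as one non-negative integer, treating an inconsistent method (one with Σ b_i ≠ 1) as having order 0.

1

b = (4/3, -1/3)
c = (0, 11/4)
Σ b_i: 4/3·1 + (-1/3)·1 = 1 ✓
b·c: (-1/3)·11/4 = -11/12 ≠ 1/2 ⇒ order 1.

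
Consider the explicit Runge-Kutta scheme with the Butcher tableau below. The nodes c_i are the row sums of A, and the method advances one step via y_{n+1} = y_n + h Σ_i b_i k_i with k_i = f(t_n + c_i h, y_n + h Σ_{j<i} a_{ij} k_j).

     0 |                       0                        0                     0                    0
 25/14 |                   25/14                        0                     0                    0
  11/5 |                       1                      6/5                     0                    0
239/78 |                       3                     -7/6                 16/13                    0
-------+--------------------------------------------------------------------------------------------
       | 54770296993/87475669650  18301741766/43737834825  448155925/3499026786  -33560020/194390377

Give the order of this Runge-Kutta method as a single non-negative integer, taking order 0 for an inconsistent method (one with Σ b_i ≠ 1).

b = (54770296993/87475669650, 18301741766/43737834825, 448155925/3499026786, -33560020/194390377)
c = (0, 25/14, 11/5, 239/78)
Ac = (0, 0, 15/7, 487/780)
Σ b_i: 54770296993/87475669650·1 + 18301741766/43737834825·1 + 448155925/3499026786·1 + (-33560020/194390377)·1 = 1 ✓
b·c: 18301741766/43737834825·25/14 + 448155925/3499026786·11/5 + (-33560020/194390377)·239/78 = 1/2 ✓
b·c²: 18301741766/43737834825·625/196 + 448155925/3499026786·121/25 + (-33560020/194390377)·57121/6084 = 1/3 ✓
b·Ac: 448155925/3499026786·15/7 + (-33560020/194390377)·487/780 = 1/6 ✓
b·c³: 18301741766/43737834825·15625/2744 + 448155925/3499026786·1331/125 + (-33560020/194390377)·13651919/474552 = -11654546887163/9552343125780 ≠ 1/4 ⇒ order 3.
b·(c∘Ac): 448155925/3499026786·33/7 + (-33560020/194390377)·116393/60840 = 478534489/1749513393 ≠ 1/8
b·Ac²: 448155925/3499026786·375/98 + (-33560020/194390377)·122123/54600 = 8487380933/81643958340 ≠ 1/12
b·A²c: (-33560020/194390377)·240/91 = -619569600/1360732639 ≠ 1/24

3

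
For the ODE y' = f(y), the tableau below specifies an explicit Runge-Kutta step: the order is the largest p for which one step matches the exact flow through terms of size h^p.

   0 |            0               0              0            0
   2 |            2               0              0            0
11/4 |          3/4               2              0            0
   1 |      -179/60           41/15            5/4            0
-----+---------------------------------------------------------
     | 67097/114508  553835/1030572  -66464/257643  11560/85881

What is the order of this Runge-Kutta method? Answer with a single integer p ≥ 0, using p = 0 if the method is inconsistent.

b = (67097/114508, 553835/1030572, -66464/257643, 11560/85881)
c = (0, 2, 11/4, 1)
Ac = (0, 0, 4, 2137/240)
Σ b_i: 67097/114508·1 + 553835/1030572·1 + (-66464/257643)·1 + 11560/85881·1 = 1 ✓
b·c: 553835/1030572·2 + (-66464/257643)·11/4 + 11560/85881·1 = 1/2 ✓
b·c²: 553835/1030572·4 + (-66464/257643)·121/16 + 11560/85881·1 = 1/3 ✓
b·Ac: (-66464/257643)·4 + 11560/85881·2137/240 = 1/6 ✓
b·c³: 553835/1030572·8 + (-66464/257643)·1331/64 + 11560/85881·1 = -159929/171762 ≠ 1/4 ⇒ order 3.
b·(c∘Ac): (-66464/257643)·11 + 11560/85881·2137/240 = -844615/515286 ≠ 1/8
b·Ac²: (-66464/257643)·8 + 11560/85881·19571/960 = 467441/687048 ≠ 1/12
b·A²c: 11560/85881·5 = 57800/85881 ≠ 1/24

3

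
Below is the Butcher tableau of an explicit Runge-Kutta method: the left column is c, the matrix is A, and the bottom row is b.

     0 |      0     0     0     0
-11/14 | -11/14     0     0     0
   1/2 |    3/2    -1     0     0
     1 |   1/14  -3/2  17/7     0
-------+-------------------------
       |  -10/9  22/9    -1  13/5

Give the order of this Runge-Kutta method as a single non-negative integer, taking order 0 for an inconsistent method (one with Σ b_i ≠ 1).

0

b = (-10/9, 22/9, -1, 13/5)
c = (0, -11/14, 1/2, 1)
Ac = (0, 0, 11/14, 67/28)
Σ b_i: (-10/9)·1 + 22/9·1 + (-1)·1 + 13/5·1 = 44/15 ≠ 1 ⇒ order 0.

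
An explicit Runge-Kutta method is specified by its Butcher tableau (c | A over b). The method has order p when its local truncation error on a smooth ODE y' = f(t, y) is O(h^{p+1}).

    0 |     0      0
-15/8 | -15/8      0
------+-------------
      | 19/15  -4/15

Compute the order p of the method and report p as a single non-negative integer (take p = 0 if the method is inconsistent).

b = (19/15, -4/15)
c = (0, -15/8)
Σ b_i: 19/15·1 + (-4/15)·1 = 1 ✓
b·c: (-4/15)·(-15/8) = 1/2 ✓; 2 stages ⇒ order 2.

2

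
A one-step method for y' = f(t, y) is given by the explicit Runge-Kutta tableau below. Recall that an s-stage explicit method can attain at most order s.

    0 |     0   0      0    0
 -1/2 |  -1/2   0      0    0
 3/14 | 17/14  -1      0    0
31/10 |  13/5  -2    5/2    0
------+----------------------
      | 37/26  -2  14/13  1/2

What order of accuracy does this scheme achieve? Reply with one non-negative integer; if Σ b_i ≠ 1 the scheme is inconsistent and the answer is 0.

b = (37/26, -2, 14/13, 1/2)
c = (0, -1/2, 3/14, 31/10)
Ac = (0, 0, 1/2, 43/28)
Σ b_i: 37/26·1 + (-2)·1 + 14/13·1 + 1/2·1 = 1 ✓
b·c: (-2)·(-1/2) + 14/13·3/14 + 1/2·31/10 = 723/260 ≠ 1/2 ⇒ order 1.

1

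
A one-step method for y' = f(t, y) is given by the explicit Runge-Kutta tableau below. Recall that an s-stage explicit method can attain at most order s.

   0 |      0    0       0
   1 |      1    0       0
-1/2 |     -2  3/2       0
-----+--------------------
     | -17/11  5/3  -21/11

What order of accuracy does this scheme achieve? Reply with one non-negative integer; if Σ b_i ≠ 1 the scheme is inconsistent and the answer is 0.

b = (-17/11, 5/3, -21/11)
c = (0, 1, -1/2)
Ac = (0, 0, 3/2)
Σ b_i: (-17/11)·1 + 5/3·1 + (-21/11)·1 = -59/33 ≠ 1 ⇒ order 0.

0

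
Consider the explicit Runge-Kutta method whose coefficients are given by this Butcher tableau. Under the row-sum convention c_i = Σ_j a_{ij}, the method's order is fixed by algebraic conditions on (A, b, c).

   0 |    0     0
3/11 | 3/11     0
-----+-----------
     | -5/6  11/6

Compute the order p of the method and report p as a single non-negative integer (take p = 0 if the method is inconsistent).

2

b = (-5/6, 11/6)
c = (0, 3/11)
Σ b_i: (-5/6)·1 + 11/6·1 = 1 ✓
b·c: 11/6·3/11 = 1/2 ✓; 2 stages ⇒ order 2.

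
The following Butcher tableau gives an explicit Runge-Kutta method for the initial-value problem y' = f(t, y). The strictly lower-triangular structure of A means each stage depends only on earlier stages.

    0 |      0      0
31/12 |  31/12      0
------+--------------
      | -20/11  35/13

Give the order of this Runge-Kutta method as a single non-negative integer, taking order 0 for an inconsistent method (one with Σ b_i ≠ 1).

b = (-20/11, 35/13)
c = (0, 31/12)
Σ b_i: (-20/11)·1 + 35/13·1 = 125/143 ≠ 1 ⇒ order 0.

0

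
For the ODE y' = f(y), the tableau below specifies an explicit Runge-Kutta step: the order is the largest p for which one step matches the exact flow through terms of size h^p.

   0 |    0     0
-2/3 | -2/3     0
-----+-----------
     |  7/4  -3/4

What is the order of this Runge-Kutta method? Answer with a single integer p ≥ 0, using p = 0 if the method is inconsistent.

b = (7/4, -3/4)
c = (0, -2/3)
Σ b_i: 7/4·1 + (-3/4)·1 = 1 ✓
b·c: (-3/4)·(-2/3) = 1/2 ✓; 2 stages ⇒ order 2.

2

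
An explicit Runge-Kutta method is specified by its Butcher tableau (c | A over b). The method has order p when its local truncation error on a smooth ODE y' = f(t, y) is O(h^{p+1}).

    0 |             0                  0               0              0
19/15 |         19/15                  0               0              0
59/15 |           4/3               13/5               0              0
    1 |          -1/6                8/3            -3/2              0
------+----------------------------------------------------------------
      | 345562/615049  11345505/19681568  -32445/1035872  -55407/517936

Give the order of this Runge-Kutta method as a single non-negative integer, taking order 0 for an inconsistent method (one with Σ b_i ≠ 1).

b = (345562/615049, 11345505/19681568, -32445/1035872, -55407/517936)
c = (0, 19/15, 59/15, 1)
Ac = (0, 0, 247/75, -227/90)
Σ b_i: 345562/615049·1 + 11345505/19681568·1 + (-32445/1035872)·1 + (-55407/517936)·1 = 1 ✓
b·c: 11345505/19681568·19/15 + (-32445/1035872)·59/15 + (-55407/517936)·1 = 1/2 ✓
b·c²: 11345505/19681568·361/225 + (-32445/1035872)·3481/225 + (-55407/517936)·1 = 1/3 ✓
b·Ac: (-32445/1035872)·247/75 + (-55407/517936)·(-227/90) = 1/6 ✓
b·c³: 11345505/19681568·6859/3375 + (-32445/1035872)·205379/3375 + (-55407/517936)·1 = -2451493/2913390 ≠ 1/4 ⇒ order 3.
b·(c∘Ac): (-32445/1035872)·14573/1125 + (-55407/517936)·(-227/90) = -2639771/19422600 ≠ 1/8
b·Ac²: (-32445/1035872)·4693/1125 + (-55407/517936)·(-25553/1350) = 11037137/5826780 ≠ 1/12
b·A²c: (-55407/517936)·(-247/50) = 13685529/25896800 ≠ 1/24

3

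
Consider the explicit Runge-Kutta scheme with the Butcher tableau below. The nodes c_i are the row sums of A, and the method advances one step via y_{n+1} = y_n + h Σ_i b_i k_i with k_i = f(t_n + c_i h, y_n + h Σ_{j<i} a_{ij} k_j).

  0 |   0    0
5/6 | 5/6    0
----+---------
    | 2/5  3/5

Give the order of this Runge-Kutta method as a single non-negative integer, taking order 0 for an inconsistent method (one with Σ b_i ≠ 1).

2

b = (2/5, 3/5)
c = (0, 5/6)
Σ b_i: 2/5·1 + 3/5·1 = 1 ✓
b·c: 3/5·5/6 = 1/2 ✓; 2 stages ⇒ order 2.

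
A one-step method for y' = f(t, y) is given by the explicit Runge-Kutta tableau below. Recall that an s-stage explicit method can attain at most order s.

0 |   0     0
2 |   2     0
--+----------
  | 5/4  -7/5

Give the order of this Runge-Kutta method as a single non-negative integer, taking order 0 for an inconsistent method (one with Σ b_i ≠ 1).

b = (5/4, -7/5)
c = (0, 2)
Σ b_i: 5/4·1 + (-7/5)·1 = -3/20 ≠ 1 ⇒ order 0.

0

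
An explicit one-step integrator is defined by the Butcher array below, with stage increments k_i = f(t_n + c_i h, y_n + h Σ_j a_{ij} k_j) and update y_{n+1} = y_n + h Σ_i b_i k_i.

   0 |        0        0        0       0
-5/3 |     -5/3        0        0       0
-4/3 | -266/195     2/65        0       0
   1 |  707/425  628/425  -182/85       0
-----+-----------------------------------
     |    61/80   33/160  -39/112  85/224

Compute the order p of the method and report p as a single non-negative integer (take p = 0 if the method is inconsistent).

4

b = (61/80, 33/160, -39/112, 85/224)
c = (0, -5/3, -4/3, 1)
Ac = (0, 0, -2/39, 20/51)
Σ b_i: 61/80·1 + 33/160·1 + (-39/112)·1 + 85/224·1 = 1 ✓
b·c: 33/160·(-5/3) + (-39/112)·(-4/3) + 85/224·1 = 1/2 ✓
b·c²: 33/160·25/9 + (-39/112)·16/9 + 85/224·1 = 1/3 ✓
b·Ac: (-39/112)·(-2/39) + 85/224·20/51 = 1/6 ✓
b·c³: 33/160·(-125/27) + (-39/112)·(-64/27) + 85/224·1 = 1/4 ✓
b·(c∘Ac): (-39/112)·8/117 + 85/224·20/51 = 1/8 ✓
b·Ac²: (-39/112)·10/117 + 85/224·76/255 = 1/12 ✓
b·A²c: 85/224·28/255 = 1/24 ✓; 4 stages ⇒ order 4.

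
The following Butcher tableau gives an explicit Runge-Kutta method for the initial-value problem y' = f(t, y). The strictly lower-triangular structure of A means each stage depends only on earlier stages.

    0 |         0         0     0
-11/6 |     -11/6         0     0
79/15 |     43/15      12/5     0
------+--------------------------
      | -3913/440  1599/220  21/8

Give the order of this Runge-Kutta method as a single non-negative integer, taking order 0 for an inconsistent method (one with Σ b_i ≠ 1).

2

b = (-3913/440, 1599/220, 21/8)
c = (0, -11/6, 79/15)
Ac = (0, 0, -22/5)
Σ b_i: (-3913/440)·1 + 1599/220·1 + 21/8·1 = 1 ✓
b·c: 1599/220·(-11/6) + 21/8·79/15 = 1/2 ✓
b·c²: 1599/220·121/36 + 21/8·6241/225 = 116689/1200 ≠ 1/3 ⇒ order 2.
b·Ac: 21/8·(-22/5) = -231/20 ≠ 1/6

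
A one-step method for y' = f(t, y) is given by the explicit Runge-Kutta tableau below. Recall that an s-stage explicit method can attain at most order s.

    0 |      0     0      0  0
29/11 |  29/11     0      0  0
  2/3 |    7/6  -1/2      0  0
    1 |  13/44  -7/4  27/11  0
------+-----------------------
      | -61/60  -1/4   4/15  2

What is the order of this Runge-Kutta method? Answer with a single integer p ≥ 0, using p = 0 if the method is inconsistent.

b = (-61/60, -1/4, 4/15, 2)
c = (0, 29/11, 2/3, 1)
Ac = (0, 0, -29/22, -131/44)
Σ b_i: (-61/60)·1 + (-1/4)·1 + 4/15·1 + 2·1 = 1 ✓
b·c: (-1/4)·29/11 + 4/15·2/3 + 2·1 = 3007/1980 ≠ 1/2 ⇒ order 1.

1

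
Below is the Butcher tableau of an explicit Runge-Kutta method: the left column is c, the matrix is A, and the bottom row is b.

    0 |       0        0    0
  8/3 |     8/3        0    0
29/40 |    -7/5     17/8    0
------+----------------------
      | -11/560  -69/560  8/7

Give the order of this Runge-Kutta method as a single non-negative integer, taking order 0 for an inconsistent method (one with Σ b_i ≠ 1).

b = (-11/560, -69/560, 8/7)
c = (0, 8/3, 29/40)
Ac = (0, 0, 17/3)
Σ b_i: (-11/560)·1 + (-69/560)·1 + 8/7·1 = 1 ✓
b·c: (-69/560)·8/3 + 8/7·29/40 = 1/2 ✓
b·c²: (-69/560)·64/9 + 8/7·841/1600 = -1157/4200 ≠ 1/3 ⇒ order 2.
b·Ac: 8/7·17/3 = 136/21 ≠ 1/6

2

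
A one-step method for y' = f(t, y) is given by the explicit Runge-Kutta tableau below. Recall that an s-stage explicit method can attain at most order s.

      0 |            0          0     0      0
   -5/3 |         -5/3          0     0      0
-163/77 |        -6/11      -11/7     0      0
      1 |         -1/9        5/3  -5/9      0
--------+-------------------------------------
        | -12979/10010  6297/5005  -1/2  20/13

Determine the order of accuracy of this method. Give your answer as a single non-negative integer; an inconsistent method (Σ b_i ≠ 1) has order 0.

b = (-12979/10010, 6297/5005, -1/2, 20/13)
c = (0, -5/3, -163/77, 1)
Ac = (0, 0, 55/21, -370/231)
Σ b_i: (-12979/10010)·1 + 6297/5005·1 + (-1/2)·1 + 20/13·1 = 1 ✓
b·c: 6297/5005·(-5/3) + (-1/2)·(-163/77) + 20/13·1 = 1/2 ✓
b·c²: 6297/5005·25/9 + (-1/2)·26569/5929 + 20/13·1 = 1291519/462462 ≠ 1/3 ⇒ order 2.
b·Ac: (-1/2)·55/21 + 20/13·(-370/231) = -7555/2002 ≠ 1/6

2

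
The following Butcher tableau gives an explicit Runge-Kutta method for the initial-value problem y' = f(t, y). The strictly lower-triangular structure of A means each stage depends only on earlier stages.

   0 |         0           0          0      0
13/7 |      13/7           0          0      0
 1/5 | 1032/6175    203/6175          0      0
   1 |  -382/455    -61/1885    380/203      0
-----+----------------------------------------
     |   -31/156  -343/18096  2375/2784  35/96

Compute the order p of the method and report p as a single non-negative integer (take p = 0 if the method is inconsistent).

b = (-31/156, -343/18096, 2375/2784, 35/96)
c = (0, 13/7, 1/5, 1)
Ac = (0, 0, 29/475, 11/35)
Σ b_i: (-31/156)·1 + (-343/18096)·1 + 2375/2784·1 + 35/96·1 = 1 ✓
b·c: (-343/18096)·13/7 + 2375/2784·1/5 + 35/96·1 = 1/2 ✓
b·c²: (-343/18096)·169/49 + 2375/2784·1/25 + 35/96·1 = 1/3 ✓
b·Ac: 2375/2784·29/475 + 35/96·11/35 = 1/6 ✓
b·c³: (-343/18096)·2197/343 + 2375/2784·1/125 + 35/96·1 = 1/4 ✓
b·(c∘Ac): 2375/2784·29/2375 + 35/96·11/35 = 1/8 ✓
b·Ac²: 2375/2784·377/3325 + 35/96·(-9/245) = 1/12 ✓
b·A²c: 35/96·4/35 = 1/24 ✓; 4 stages ⇒ order 4.

4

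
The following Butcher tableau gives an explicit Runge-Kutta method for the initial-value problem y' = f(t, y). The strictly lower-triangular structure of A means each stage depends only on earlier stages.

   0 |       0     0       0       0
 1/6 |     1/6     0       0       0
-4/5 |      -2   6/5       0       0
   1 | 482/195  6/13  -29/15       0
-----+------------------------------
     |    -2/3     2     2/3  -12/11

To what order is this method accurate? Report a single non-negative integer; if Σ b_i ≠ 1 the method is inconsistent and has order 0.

b = (-2/3, 2, 2/3, -12/11)
c = (0, 1/6, -4/5, 1)
Ac = (0, 0, 1/5, 1583/975)
Σ b_i: (-2/3)·1 + 2·1 + 2/3·1 + (-12/11)·1 = 10/11 ≠ 1 ⇒ order 0.

0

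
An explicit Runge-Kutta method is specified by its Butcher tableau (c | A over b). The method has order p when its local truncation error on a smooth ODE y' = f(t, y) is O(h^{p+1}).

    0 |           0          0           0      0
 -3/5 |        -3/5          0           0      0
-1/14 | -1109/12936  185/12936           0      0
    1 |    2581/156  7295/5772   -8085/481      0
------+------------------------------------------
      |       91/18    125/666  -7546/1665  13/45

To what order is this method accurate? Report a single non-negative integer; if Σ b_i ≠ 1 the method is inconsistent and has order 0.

4

b = (91/18, 125/666, -7546/1665, 13/45)
c = (0, -3/5, -1/14, 1)
Ac = (0, 0, -37/4312, 23/52)
Σ b_i: 91/18·1 + 125/666·1 + (-7546/1665)·1 + 13/45·1 = 1 ✓
b·c: 125/666·(-3/5) + (-7546/1665)·(-1/14) + 13/45·1 = 1/2 ✓
b·c²: 125/666·9/25 + (-7546/1665)·1/196 + 13/45·1 = 1/3 ✓
b·Ac: (-7546/1665)·(-37/4312) + 13/45·23/52 = 1/6 ✓
b·c³: 125/666·(-27/125) + (-7546/1665)·(-1/2744) + 13/45·1 = 1/4 ✓
b·(c∘Ac): (-7546/1665)·37/60368 + 13/45·23/52 = 1/8 ✓
b·Ac²: (-7546/1665)·111/21560 + 13/45·24/65 = 1/12 ✓
b·A²c: 13/45·15/104 = 1/24 ✓; 4 stages ⇒ order 4.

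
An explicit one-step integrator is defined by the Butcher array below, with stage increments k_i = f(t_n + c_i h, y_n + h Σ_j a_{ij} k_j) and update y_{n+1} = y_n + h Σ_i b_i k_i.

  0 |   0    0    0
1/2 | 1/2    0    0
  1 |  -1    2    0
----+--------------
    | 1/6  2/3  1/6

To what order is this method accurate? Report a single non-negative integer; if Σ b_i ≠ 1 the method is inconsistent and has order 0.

b = (1/6, 2/3, 1/6)
c = (0, 1/2, 1)
Ac = (0, 0, 1)
Σ b_i: 1/6·1 + 2/3·1 + 1/6·1 = 1 ✓
b·c: 2/3·1/2 + 1/6·1 = 1/2 ✓
b·c²: 2/3·1/4 + 1/6·1 = 1/3 ✓
b·Ac: 1/6·1 = 1/6 ✓; 3 stages ⇒ order 3.

3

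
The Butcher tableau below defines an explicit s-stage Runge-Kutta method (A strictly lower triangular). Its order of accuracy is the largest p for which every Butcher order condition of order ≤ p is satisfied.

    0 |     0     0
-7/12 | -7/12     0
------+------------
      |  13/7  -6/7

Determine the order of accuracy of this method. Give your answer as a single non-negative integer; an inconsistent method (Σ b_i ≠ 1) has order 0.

2

b = (13/7, -6/7)
c = (0, -7/12)
Σ b_i: 13/7·1 + (-6/7)·1 = 1 ✓
b·c: (-6/7)·(-7/12) = 1/2 ✓; 2 stages ⇒ order 2.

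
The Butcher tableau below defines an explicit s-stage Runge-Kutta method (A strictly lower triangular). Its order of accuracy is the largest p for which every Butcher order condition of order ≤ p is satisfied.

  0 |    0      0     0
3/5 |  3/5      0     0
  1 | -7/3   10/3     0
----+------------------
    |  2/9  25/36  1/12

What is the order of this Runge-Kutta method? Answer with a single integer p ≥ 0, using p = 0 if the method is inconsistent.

3

b = (2/9, 25/36, 1/12)
c = (0, 3/5, 1)
Ac = (0, 0, 2)
Σ b_i: 2/9·1 + 25/36·1 + 1/12·1 = 1 ✓
b·c: 25/36·3/5 + 1/12·1 = 1/2 ✓
b·c²: 25/36·9/25 + 1/12·1 = 1/3 ✓
b·Ac: 1/12·2 = 1/6 ✓; 3 stages ⇒ order 3.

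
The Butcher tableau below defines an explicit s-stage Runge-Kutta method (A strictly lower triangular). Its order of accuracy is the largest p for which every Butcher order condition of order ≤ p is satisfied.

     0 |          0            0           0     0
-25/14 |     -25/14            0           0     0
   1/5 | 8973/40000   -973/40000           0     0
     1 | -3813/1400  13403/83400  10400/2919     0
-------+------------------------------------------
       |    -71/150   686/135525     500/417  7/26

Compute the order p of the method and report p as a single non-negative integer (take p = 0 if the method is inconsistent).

4

b = (-71/150, 686/135525, 500/417, 7/26)
c = (0, -25/14, 1/5, 1)
Ac = (0, 0, 139/3200, 143/336)
Σ b_i: (-71/150)·1 + 686/135525·1 + 500/417·1 + 7/26·1 = 1 ✓
b·c: 686/135525·(-25/14) + 500/417·1/5 + 7/26·1 = 1/2 ✓
b·c²: 686/135525·625/196 + 500/417·1/25 + 7/26·1 = 1/3 ✓
b·Ac: 500/417·139/3200 + 7/26·143/336 = 1/6 ✓
b·c³: 686/135525·(-15625/2744) + 500/417·1/125 + 7/26·1 = 1/4 ✓
b·(c∘Ac): 500/417·139/16000 + 7/26·143/336 = 1/8 ✓
b·Ac²: 500/417·(-139/1792) + 7/26·1027/1568 = 1/12 ✓
b·A²c: 7/26·13/84 = 1/24 ✓; 4 stages ⇒ order 4.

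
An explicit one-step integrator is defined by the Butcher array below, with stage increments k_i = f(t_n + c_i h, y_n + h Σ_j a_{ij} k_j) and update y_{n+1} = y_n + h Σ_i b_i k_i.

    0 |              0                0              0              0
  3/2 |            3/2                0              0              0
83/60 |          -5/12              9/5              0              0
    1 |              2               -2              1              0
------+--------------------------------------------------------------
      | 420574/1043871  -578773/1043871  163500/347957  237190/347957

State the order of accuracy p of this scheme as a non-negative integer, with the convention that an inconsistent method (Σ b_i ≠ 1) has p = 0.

b = (420574/1043871, -578773/1043871, 163500/347957, 237190/347957)
c = (0, 3/2, 83/60, 1)
Ac = (0, 0, 27/10, -97/60)
Σ b_i: 420574/1043871·1 + (-578773/1043871)·1 + 163500/347957·1 + 237190/347957·1 = 1 ✓
b·c: (-578773/1043871)·3/2 + 163500/347957·83/60 + 237190/347957·1 = 1/2 ✓
b·c²: (-578773/1043871)·9/4 + 163500/347957·6889/3600 + 237190/347957·1 = 1/3 ✓
b·Ac: 163500/347957·27/10 + 237190/347957·(-97/60) = 1/6 ✓
b·c³: (-578773/1043871)·27/8 + 163500/347957·571787/216000 + 237190/347957·1 = 2718917/50105808 ≠ 1/4 ⇒ order 3.
b·(c∘Ac): 163500/347957·747/200 + 237190/347957·(-97/60) = 681646/1043871 ≠ 1/8
b·Ac²: 163500/347957·81/20 + 237190/347957·(-9311/3600) = 17535391/125264520 ≠ 1/12
b·A²c: 237190/347957·27/10 = 640413/347957 ≠ 1/24

3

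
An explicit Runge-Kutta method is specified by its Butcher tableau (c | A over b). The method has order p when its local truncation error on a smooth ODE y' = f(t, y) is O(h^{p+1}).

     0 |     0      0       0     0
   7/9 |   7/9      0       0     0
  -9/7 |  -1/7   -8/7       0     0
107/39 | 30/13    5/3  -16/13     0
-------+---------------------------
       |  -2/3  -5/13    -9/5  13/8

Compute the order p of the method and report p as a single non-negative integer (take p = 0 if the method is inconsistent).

0

b = (-2/3, -5/13, -9/5, 13/8)
c = (0, 7/9, -9/7, 107/39)
Ac = (0, 0, -8/9, 7073/2457)
Σ b_i: (-2/3)·1 + (-5/13)·1 + (-9/5)·1 + 13/8·1 = -1913/1560 ≠ 1 ⇒ order 0.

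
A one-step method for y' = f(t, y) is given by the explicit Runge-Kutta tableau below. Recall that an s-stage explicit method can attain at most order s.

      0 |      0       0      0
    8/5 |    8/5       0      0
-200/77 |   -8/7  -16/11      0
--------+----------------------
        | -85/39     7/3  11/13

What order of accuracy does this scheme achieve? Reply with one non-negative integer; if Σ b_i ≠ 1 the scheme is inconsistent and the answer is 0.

b = (-85/39, 7/3, 11/13)
c = (0, 8/5, -200/77)
Ac = (0, 0, -128/55)
Σ b_i: (-85/39)·1 + 7/3·1 + 11/13·1 = 1 ✓
b·c: 7/3·8/5 + 11/13·(-200/77) = 2096/1365 ≠ 1/2 ⇒ order 1.

1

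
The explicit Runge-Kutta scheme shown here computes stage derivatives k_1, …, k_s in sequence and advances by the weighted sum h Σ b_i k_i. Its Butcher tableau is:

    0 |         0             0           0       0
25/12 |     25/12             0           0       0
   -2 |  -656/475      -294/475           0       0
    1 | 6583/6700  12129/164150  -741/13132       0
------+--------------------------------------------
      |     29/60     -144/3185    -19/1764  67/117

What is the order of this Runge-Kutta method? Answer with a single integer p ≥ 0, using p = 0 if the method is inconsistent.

4

b = (29/60, -144/3185, -19/1764, 67/117)
c = (0, 25/12, -2, 1)
Ac = (0, 0, -49/38, 143/536)
Σ b_i: 29/60·1 + (-144/3185)·1 + (-19/1764)·1 + 67/117·1 = 1 ✓
b·c: (-144/3185)·25/12 + (-19/1764)·(-2) + 67/117·1 = 1/2 ✓
b·c²: (-144/3185)·625/144 + (-19/1764)·4 + 67/117·1 = 1/3 ✓
b·Ac: (-19/1764)·(-49/38) + 67/117·143/536 = 1/6 ✓
b·c³: (-144/3185)·15625/1728 + (-19/1764)·(-8) + 67/117·1 = 1/4 ✓
b·(c∘Ac): (-19/1764)·49/19 + 67/117·143/536 = 1/8 ✓
b·Ac²: (-19/1764)·(-1225/456) + 67/117·611/6432 = 1/12 ✓
b·A²c: 67/117·39/536 = 1/24 ✓; 4 stages ⇒ order 4.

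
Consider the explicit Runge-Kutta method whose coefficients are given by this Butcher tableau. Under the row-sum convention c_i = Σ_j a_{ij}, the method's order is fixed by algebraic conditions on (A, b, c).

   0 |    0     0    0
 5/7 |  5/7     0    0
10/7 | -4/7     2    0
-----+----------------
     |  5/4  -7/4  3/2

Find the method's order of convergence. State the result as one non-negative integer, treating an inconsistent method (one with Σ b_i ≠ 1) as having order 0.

b = (5/4, -7/4, 3/2)
c = (0, 5/7, 10/7)
Ac = (0, 0, 10/7)
Σ b_i: 5/4·1 + (-7/4)·1 + 3/2·1 = 1 ✓
b·c: (-7/4)·5/7 + 3/2·10/7 = 25/28 ≠ 1/2 ⇒ order 1.

1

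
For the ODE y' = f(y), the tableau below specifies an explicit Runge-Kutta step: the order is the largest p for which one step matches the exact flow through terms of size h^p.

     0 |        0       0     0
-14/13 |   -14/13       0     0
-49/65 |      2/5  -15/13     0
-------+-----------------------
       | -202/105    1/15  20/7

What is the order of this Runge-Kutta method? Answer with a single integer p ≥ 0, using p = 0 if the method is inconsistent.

1

b = (-202/105, 1/15, 20/7)
c = (0, -14/13, -49/65)
Ac = (0, 0, 210/169)
Σ b_i: (-202/105)·1 + 1/15·1 + 20/7·1 = 1 ✓
b·c: 1/15·(-14/13) + 20/7·(-49/65) = -434/195 ≠ 1/2 ⇒ order 1.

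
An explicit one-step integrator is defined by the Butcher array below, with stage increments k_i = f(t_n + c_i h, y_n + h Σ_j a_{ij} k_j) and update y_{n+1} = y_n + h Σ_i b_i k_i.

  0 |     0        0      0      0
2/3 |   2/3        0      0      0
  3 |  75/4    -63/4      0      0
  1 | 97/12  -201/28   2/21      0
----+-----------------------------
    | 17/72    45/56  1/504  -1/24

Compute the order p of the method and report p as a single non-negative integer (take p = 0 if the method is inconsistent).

4

b = (17/72, 45/56, 1/504, -1/24)
c = (0, 2/3, 3, 1)
Ac = (0, 0, -21/2, -9/2)
Σ b_i: 17/72·1 + 45/56·1 + 1/504·1 + (-1/24)·1 = 1 ✓
b·c: 45/56·2/3 + 1/504·3 + (-1/24)·1 = 1/2 ✓
b·c²: 45/56·4/9 + 1/504·9 + (-1/24)·1 = 1/3 ✓
b·Ac: 1/504·(-21/2) + (-1/24)·(-9/2) = 1/6 ✓
b·c³: 45/56·8/27 + 1/504·27 + (-1/24)·1 = 1/4 ✓
b·(c∘Ac): 1/504·(-63/2) + (-1/24)·(-9/2) = 1/8 ✓
b·Ac²: 1/504·(-7) + (-1/24)·(-7/3) = 1/12 ✓
b·A²c: (-1/24)·(-1) = 1/24 ✓; 4 stages ⇒ order 4.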